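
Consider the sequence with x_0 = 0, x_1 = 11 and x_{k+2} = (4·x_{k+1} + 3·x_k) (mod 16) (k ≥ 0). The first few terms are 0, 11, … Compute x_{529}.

x_0 = 0, x_1 = 11, x_2 = 12, x_3 = 1, x_4 = 8, x_5 = 3, x_6 = 4, x_7 = 9, x_8 = 0, x_9 = 11.
The sequence repeats with period 8.
(529 - 0) mod 8 = 1, so x_{529} = x_1 = 11.

11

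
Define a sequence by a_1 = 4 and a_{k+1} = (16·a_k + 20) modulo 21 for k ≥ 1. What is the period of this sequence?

3

We have a_1 = 4; a_2 = 0; a_3 = 20; a_4 = 4.
The sequence repeats with period 3.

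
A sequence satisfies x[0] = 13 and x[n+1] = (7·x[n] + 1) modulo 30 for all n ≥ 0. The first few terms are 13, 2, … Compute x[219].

16

x[0] = 13; x[1] = 2; x[2] = 15; x[3] = 16; x[4] = 23; x[5] = 12; x[6] = 25; x[7] = 26; x[8] = 3; x[9] = 22; x[10] = 5; x[11] = 6; x[12] = 13.
Since x[12] = x[0] = 13, the sequence is periodic with period 12.
(219 - 0) mod 12 = 3, so x[219] = x[3] = 16.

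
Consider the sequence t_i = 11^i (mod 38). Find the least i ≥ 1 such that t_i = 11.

1

Listing terms: t_0 = 1; t_1 = 11; t_2 = 7; t_3 = 1.
The sequence repeats with period 3.
The value 11 first appears (with i ≥ 1) at t_1.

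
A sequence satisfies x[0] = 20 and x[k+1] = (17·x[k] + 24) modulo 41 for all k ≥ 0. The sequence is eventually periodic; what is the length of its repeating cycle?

40

x[0] = 20,  x[1] = 36,  x[2] = 21,  x[3] = 12,  x[4] = 23,  x[5] = 5,  x[6] = 27,  x[7] = 32,  x[8] = 35,  x[9] = 4,  x[10] = 10,  x[11] = 30,  x[12] = 1,  x[13] = 0,  x[14] = 24,  x[15] = 22,  x[16] = 29,  x[17] = 25,  x[18] = 39,  x[19] = 31,  x[20] = 18,  x[21] = 2,  x[22] = 17,  x[23] = 26,  x[24] = 15,  x[25] = 33,  x[26] = 11,  x[27] = 6,  x[28] = 3,  x[29] = 34,  x[30] = 28,  x[31] = 8,  x[32] = 37,  x[33] = 38,  x[34] = 14,  x[35] = 16,  x[36] = 9,  x[37] = 13,  x[38] = 40,  x[39] = 7,  x[40] = 20.
Since x[40] = x[0] = 20, the sequence is periodic with period 40.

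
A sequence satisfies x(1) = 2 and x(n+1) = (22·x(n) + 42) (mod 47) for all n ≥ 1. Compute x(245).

0

Listing terms: x(1) = 2, x(2) = 39, x(3) = 7, x(4) = 8, x(5) = 30, x(6) = 44, x(7) = 23, x(8) = 31, x(9) = 19, x(10) = 37, x(11) = 10, x(12) = 27, x(13) = 25, x(14) = 28, x(15) = 0, x(16) = 42, x(17) = 26, x(18) = 3, x(19) = 14, x(20) = 21, x(21) = 34, x(22) = 38, x(23) = 32, x(24) = 41, x(25) = 4, x(26) = 36, x(27) = 35, x(28) = 13, x(29) = 46, x(30) = 20, x(31) = 12, x(32) = 24, x(33) = 6, x(34) = 33, x(35) = 16, x(36) = 18, x(37) = 15, x(38) = 43, x(39) = 1, x(40) = 17, x(41) = 40, x(42) = 29, x(43) = 22, x(44) = 9, x(45) = 5, x(46) = 11, x(47) = 2.
The sequence repeats with period 46.
(245 - 1) mod 46 = 14, so x(245) = x(15) = 0.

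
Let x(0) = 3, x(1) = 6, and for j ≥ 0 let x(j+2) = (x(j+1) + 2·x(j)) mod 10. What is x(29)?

6

Listing terms: x(0) = 3, x(1) = 6, x(2) = 2, x(3) = 4, x(4) = 8, x(5) = 6, x(6) = 2.
Since (x(5), x(6)) = (x(1), x(2)) = (6, 2) (two consecutive terms determine the rest), the sequence is eventually periodic: after a pre-period of length 1 it cycles with period 4.
For j ≥ 1, x(j) depends only on (j - 1) mod 4. (29 - 1) mod 4 = 0, so x(29) = x(1) = 6.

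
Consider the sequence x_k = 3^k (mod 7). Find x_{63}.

We have x_1 = 3,  x_2 = 2,  x_3 = 6,  x_4 = 4,  x_5 = 5,  x_6 = 1,  x_7 = 3.
Since x_7 = x_1 = 3, the sequence is periodic with period 6.
So x_{63} = x_{1 + ((63-1) mod 6)} = x_3 = 6.

6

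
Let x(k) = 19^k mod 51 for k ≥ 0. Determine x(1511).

x(0) = 1, x(1) = 19, x(2) = 4, x(3) = 25, x(4) = 16, x(5) = 49, x(6) = 13, x(7) = 43, x(8) = 1.
Since x(8) = x(0) = 1, the sequence is periodic with period 8.
(1511 - 0) mod 8 = 7, so x(1511) = x(7) = 43.

43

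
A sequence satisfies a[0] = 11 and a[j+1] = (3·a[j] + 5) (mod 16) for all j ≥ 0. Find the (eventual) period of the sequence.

We have a[0] = 11, a[1] = 6, a[2] = 7, a[3] = 10, a[4] = 3, a[5] = 14, a[6] = 15, a[7] = 2, a[8] = 11.
Since a[8] = a[0] = 11, the sequence is periodic with period 8.

8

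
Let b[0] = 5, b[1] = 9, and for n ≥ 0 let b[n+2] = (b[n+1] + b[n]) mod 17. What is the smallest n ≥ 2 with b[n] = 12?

6

b[0] = 5; b[1] = 9; b[2] = 14; b[3] = 6; b[4] = 3; b[5] = 9; b[6] = 12; b[7] = 4; b[8] = 16; b[9] = 3; b[10] = 2; b[11] = 5; b[12] = 7; b[13] = 12; b[14] = 2; b[15] = 14; b[16] = 16; b[17] = 13; b[18] = 12; b[19] = 8; b[20] = 3; b[21] = 11; b[22] = 14; b[23] = 8; b[24] = 5; b[25] = 13; b[26] = 1; b[27] = 14; b[28] = 15; b[29] = 12; b[30] = 10; b[31] = 5; b[32] = 15; b[33] = 3; b[34] = 1; b[35] = 4; b[36] = 5; b[37] = 9.
Since (b[36], b[37]) = (b[0], b[1]) = (5, 9) (two consecutive terms determine the rest), the sequence is periodic with period 36.
The value 12 first appears (with n ≥ 2) at b[6].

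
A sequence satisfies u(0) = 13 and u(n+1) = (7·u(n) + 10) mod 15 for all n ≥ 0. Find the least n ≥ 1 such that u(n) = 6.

5

Computing terms: u(0) = 13; u(1) = 11; u(2) = 12; u(3) = 4; u(4) = 8; u(5) = 6; u(6) = 7; u(7) = 14; u(8) = 3; u(9) = 1; u(10) = 2; u(11) = 9; u(12) = 13.
Since u(12) = u(0) = 13, the sequence is periodic with period 12.
The value 6 first appears (with n ≥ 1) at u(5).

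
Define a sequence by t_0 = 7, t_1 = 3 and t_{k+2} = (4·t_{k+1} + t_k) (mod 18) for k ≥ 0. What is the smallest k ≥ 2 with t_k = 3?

Computing terms: t_0 = 7, t_1 = 3, t_2 = 1, t_3 = 7, t_4 = 11, t_5 = 15, t_6 = 17, t_7 = 11, t_8 = 7, t_9 = 3.
The sequence repeats with period 8.
The value 3 next appears (with k ≥ 2) at t_9.

9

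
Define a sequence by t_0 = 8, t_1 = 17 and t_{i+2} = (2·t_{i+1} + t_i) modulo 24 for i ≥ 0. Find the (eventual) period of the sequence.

We have t_0 = 8,  t_1 = 17,  t_2 = 18,  t_3 = 5,  t_4 = 4,  t_5 = 13,  t_6 = 6,  t_7 = 1,  t_8 = 8,  t_9 = 17.
Since (t_8, t_9) = (t_0, t_1) = (8, 17) (two consecutive terms determine the rest), the sequence is periodic with period 8.

8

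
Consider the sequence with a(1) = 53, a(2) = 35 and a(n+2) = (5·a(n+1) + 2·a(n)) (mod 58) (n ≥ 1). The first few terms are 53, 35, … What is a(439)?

45

Listing terms: a(1) = 53; a(2) = 35; a(3) = 49; a(4) = 25; a(5) = 49; a(6) = 5; a(7) = 7; a(8) = 45; a(9) = 7; a(10) = 9; a(11) = 1; a(12) = 23; a(13) = 1; a(14) = 51; a(15) = 25; a(16) = 53; a(17) = 25; a(18) = 57; a(19) = 45; a(20) = 49; a(21) = 45; a(22) = 33; a(23) = 23; a(24) = 7; a(25) = 23; a(26) = 13; a(27) = 53; a(28) = 1; a(29) = 53; a(30) = 35.
Since (a(29), a(30)) = (a(1), a(2)) = (53, 35) (two consecutive terms determine the rest), the sequence is periodic with period 28.
So a(439) = a(1 + ((439-1) mod 28)) = a(19) = 45.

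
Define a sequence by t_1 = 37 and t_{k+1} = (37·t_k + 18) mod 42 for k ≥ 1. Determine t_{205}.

We have t_1 = 37,  t_2 = 1,  t_3 = 13,  t_4 = 37.
Since t_4 = t_1 = 37, the sequence is periodic with period 3.
So t_{205} = t_{1 + ((205-1) mod 3)} = t_1 = 37.

37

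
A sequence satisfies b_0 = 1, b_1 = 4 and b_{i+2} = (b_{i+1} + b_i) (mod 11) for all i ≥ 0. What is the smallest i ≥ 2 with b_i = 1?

b_0 = 1,  b_1 = 4,  b_2 = 5,  b_3 = 9,  b_4 = 3,  b_5 = 1,  b_6 = 4.
The sequence repeats with period 5.
The value 1 next appears (with i ≥ 2) at b_5.

5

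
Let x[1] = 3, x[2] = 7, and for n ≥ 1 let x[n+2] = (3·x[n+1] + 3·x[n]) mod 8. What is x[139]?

Listing terms: x[1] = 3, x[2] = 7, x[3] = 6, x[4] = 7, x[5] = 7, x[6] = 2, x[7] = 3, x[8] = 7.
Since (x[7], x[8]) = (x[1], x[2]) = (3, 7) (two consecutive terms determine the rest), the sequence is periodic with period 6.
(139 - 1) mod 6 = 0, so x[139] = x[1] = 3.

3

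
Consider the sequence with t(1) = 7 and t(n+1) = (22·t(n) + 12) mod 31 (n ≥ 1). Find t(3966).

5

Computing terms: t(1) = 7,  t(2) = 11,  t(3) = 6,  t(4) = 20,  t(5) = 18,  t(6) = 5,  t(7) = 29,  t(8) = 30,  t(9) = 21,  t(10) = 9,  t(11) = 24,  t(12) = 13,  t(13) = 19,  t(14) = 27,  t(15) = 17,  t(16) = 14,  t(17) = 10,  t(18) = 15,  t(19) = 1,  t(20) = 3,  t(21) = 16,  t(22) = 23,  t(23) = 22,  t(24) = 0,  t(25) = 12,  t(26) = 28,  t(27) = 8,  t(28) = 2,  t(29) = 25,  t(30) = 4,  t(31) = 7.
The sequence repeats with period 30.
So t(3966) = t(1 + ((3966-1) mod 30)) = t(6) = 5.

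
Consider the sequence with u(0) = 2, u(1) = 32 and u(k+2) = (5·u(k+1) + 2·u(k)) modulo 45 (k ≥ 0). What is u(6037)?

Listing terms: u(0) = 2,  u(1) = 32,  u(2) = 29,  u(3) = 29,  u(4) = 23,  u(5) = 38,  u(6) = 11,  u(7) = 41,  u(8) = 2,  u(9) = 2,  u(10) = 14,  u(11) = 29,  u(12) = 38,  u(13) = 23,  u(14) = 11,  u(15) = 11,  u(16) = 32,  u(17) = 2,  u(18) = 29,  u(19) = 14,  u(20) = 38,  u(21) = 38,  u(22) = 41,  u(23) = 11,  u(24) = 2,  u(25) = 32.
The sequence repeats with period 24.
So u(6037) = u(0 + ((6037-0) mod 24)) = u(13) = 23.

23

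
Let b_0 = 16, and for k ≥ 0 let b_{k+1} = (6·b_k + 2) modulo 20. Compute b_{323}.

2

Computing terms: b_0 = 16, b_1 = 18, b_2 = 10, b_3 = 2, b_4 = 14, b_5 = 6, b_6 = 18.
Since b_6 = b_1 = 18, the sequence is eventually periodic: after a pre-period of length 1 it cycles with period 5.
For k ≥ 1, b_k depends only on (k - 1) mod 5. (323 - 1) mod 5 = 2, so b_{323} = b_3 = 2.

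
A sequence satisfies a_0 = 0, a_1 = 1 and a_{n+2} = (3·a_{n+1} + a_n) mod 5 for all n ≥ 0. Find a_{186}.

0

We have a_0 = 0; a_1 = 1; a_2 = 3; a_3 = 0; a_4 = 3; a_5 = 4; a_6 = 0; a_7 = 4; a_8 = 2; a_9 = 0; a_{10} = 2; a_{11} = 1; a_{12} = 0; a_{13} = 1.
Since (a_{12}, a_{13}) = (a_0, a_1) = (0, 1) (two consecutive terms determine the rest), the sequence is periodic with period 12.
(186 - 0) mod 12 = 6, so a_{186} = a_6 = 0.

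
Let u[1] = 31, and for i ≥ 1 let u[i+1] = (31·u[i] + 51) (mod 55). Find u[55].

10

Computing terms: u[1] = 31, u[2] = 22, u[3] = 18, u[4] = 4, u[5] = 10, u[6] = 31.
The sequence repeats with period 5.
(55 - 1) mod 5 = 4, so u[55] = u[5] = 10.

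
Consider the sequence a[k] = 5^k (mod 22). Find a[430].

We have a[0] = 1,  a[1] = 5,  a[2] = 3,  a[3] = 15,  a[4] = 9,  a[5] = 1.
The sequence repeats with period 5.
(430 - 0) mod 5 = 0, so a[430] = a[0] = 1.

1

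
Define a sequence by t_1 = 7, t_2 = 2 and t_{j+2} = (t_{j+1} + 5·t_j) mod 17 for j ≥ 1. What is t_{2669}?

Listing terms: t_1 = 7,  t_2 = 2,  t_3 = 3,  t_4 = 13,  t_5 = 11,  t_6 = 8,  t_7 = 12,  t_8 = 1,  t_9 = 10,  t_{10} = 15,  t_{11} = 14,  t_{12} = 4,  t_{13} = 6,  t_{14} = 9,  t_{15} = 5,  t_{16} = 16,  t_{17} = 7,  t_{18} = 2.
The sequence repeats with period 16.
So t_{2669} = t_{1 + ((2669-1) mod 16)} = t_{13} = 6.

6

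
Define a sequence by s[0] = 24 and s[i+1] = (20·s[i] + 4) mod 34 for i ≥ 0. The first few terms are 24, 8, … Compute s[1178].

Listing terms: s[0] = 24; s[1] = 8; s[2] = 28; s[3] = 20; s[4] = 30; s[5] = 26; s[6] = 14; s[7] = 12; s[8] = 6; s[9] = 22; s[10] = 2; s[11] = 10; s[12] = 0; s[13] = 4; s[14] = 16; s[15] = 18; s[16] = 24.
The sequence repeats with period 16.
(1178 - 0) mod 16 = 10, so s[1178] = s[10] = 2.

2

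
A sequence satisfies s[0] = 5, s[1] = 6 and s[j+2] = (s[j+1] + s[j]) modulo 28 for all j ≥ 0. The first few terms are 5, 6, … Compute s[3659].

25

Listing terms: s[0] = 5, s[1] = 6, s[2] = 11, s[3] = 17, s[4] = 0, s[5] = 17, s[6] = 17, s[7] = 6, s[8] = 23, s[9] = 1, s[10] = 24, s[11] = 25, s[12] = 21, s[13] = 18, s[14] = 11, s[15] = 1, s[16] = 12, s[17] = 13, s[18] = 25, s[19] = 10, s[20] = 7, s[21] = 17, s[22] = 24, s[23] = 13, s[24] = 9, s[25] = 22, s[26] = 3, s[27] = 25, s[28] = 0, s[29] = 25, s[30] = 25, s[31] = 22, s[32] = 19, s[33] = 13, s[34] = 4, s[35] = 17, s[36] = 21, s[37] = 10, s[38] = 3, s[39] = 13, s[40] = 16, s[41] = 1, s[42] = 17, s[43] = 18, s[44] = 7, s[45] = 25, s[46] = 4, s[47] = 1, s[48] = 5, s[49] = 6.
Since (s[48], s[49]) = (s[0], s[1]) = (5, 6) (two consecutive terms determine the rest), the sequence is periodic with period 48.
(3659 - 0) mod 48 = 11, so s[3659] = s[11] = 25.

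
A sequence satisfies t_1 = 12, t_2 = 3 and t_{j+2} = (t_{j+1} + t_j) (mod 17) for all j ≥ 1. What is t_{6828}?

0

Listing terms: t_1 = 12, t_2 = 3, t_3 = 15, t_4 = 1, t_5 = 16, t_6 = 0, t_7 = 16, t_8 = 16, t_9 = 15, t_{10} = 14, t_{11} = 12, t_{12} = 9, t_{13} = 4, t_{14} = 13, t_{15} = 0, t_{16} = 13, t_{17} = 13, t_{18} = 9, t_{19} = 5, t_{20} = 14, t_{21} = 2, t_{22} = 16, t_{23} = 1, t_{24} = 0, t_{25} = 1, t_{26} = 1, t_{27} = 2, t_{28} = 3, t_{29} = 5, t_{30} = 8, t_{31} = 13, t_{32} = 4, t_{33} = 0, t_{34} = 4, t_{35} = 4, t_{36} = 8, t_{37} = 12, t_{38} = 3.
Since (t_{37}, t_{38}) = (t_1, t_2) = (12, 3) (two consecutive terms determine the rest), the sequence is periodic with period 36.
(6828 - 1) mod 36 = 23, so t_{6828} = t_{24} = 0.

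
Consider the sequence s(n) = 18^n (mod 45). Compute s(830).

Computing terms: s(0) = 1; s(1) = 18; s(2) = 9; s(3) = 27; s(4) = 36; s(5) = 18.
Since s(5) = s(1) = 18, the sequence is eventually periodic: after a pre-period of length 1 it cycles with period 4.
For n ≥ 1, s(n) depends only on (n - 1) mod 4. (830 - 1) mod 4 = 1, so s(830) = s(2) = 9.

9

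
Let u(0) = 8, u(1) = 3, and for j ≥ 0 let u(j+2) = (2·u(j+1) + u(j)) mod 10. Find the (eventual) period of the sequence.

Listing terms: u(0) = 8, u(1) = 3, u(2) = 4, u(3) = 1, u(4) = 6, u(5) = 3, u(6) = 2, u(7) = 7, u(8) = 6, u(9) = 9, u(10) = 4, u(11) = 7, u(12) = 8, u(13) = 3.
The sequence repeats with period 12.

12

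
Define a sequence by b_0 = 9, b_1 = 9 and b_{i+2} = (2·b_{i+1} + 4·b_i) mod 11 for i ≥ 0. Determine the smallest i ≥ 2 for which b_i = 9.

b_0 = 9; b_1 = 9; b_2 = 10; b_3 = 1; b_4 = 9; b_5 = 0; b_6 = 3; b_7 = 6; b_8 = 2; b_9 = 6; b_{10} = 9; b_{11} = 9.
Since (b_{10}, b_{11}) = (b_0, b_1) = (9, 9) (two consecutive terms determine the rest), the sequence is periodic with period 10.
The value 9 first appears (with i ≥ 2) at b_4.

4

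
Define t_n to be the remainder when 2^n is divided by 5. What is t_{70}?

t_0 = 1, t_1 = 2, t_2 = 4, t_3 = 3, t_4 = 1.
The sequence repeats with period 4.
So t_{70} = t_{0 + ((70-0) mod 4)} = t_2 = 4.

4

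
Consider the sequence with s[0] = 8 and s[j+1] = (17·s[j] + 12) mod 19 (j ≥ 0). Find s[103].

Computing terms: s[0] = 8,  s[1] = 15,  s[2] = 1,  s[3] = 10,  s[4] = 11,  s[5] = 9,  s[6] = 13,  s[7] = 5,  s[8] = 2,  s[9] = 8.
Since s[9] = s[0] = 8, the sequence is periodic with period 9.
(103 - 0) mod 9 = 4, so s[103] = s[4] = 11.

11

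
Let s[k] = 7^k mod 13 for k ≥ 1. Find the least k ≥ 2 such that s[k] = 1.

12

Listing terms: s[1] = 7; s[2] = 10; s[3] = 5; s[4] = 9; s[5] = 11; s[6] = 12; s[7] = 6; s[8] = 3; s[9] = 8; s[10] = 4; s[11] = 2; s[12] = 1; s[13] = 7.
The sequence repeats with period 12.
The value 1 first appears (with k ≥ 2) at s[12].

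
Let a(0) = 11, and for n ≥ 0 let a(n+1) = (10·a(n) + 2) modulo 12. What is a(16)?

a(0) = 11, a(1) = 4, a(2) = 6, a(3) = 2, a(4) = 10, a(5) = 6.
Since a(5) = a(2) = 6, the sequence is eventually periodic: after a pre-period of length 2 it cycles with period 3.
For n ≥ 2, a(n) depends only on (n - 2) mod 3. (16 - 2) mod 3 = 2, so a(16) = a(4) = 10.

10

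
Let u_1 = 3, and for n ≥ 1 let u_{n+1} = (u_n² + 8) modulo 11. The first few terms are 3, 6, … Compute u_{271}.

u_1 = 3; u_2 = 6; u_3 = 0; u_4 = 8; u_5 = 6.
Since u_5 = u_2 = 6, the sequence is eventually periodic: after a pre-period of length 1 it cycles with period 3.
For n ≥ 2, u_n depends only on (n - 2) mod 3. (271 - 2) mod 3 = 2, so u_{271} = u_4 = 8.

8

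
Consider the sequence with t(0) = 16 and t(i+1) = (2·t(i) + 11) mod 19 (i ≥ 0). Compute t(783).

0

We have t(0) = 16,  t(1) = 5,  t(2) = 2,  t(3) = 15,  t(4) = 3,  t(5) = 17,  t(6) = 7,  t(7) = 6,  t(8) = 4,  t(9) = 0,  t(10) = 11,  t(11) = 14,  t(12) = 1,  t(13) = 13,  t(14) = 18,  t(15) = 9,  t(16) = 10,  t(17) = 12,  t(18) = 16.
Since t(18) = t(0) = 16, the sequence is periodic with period 18.
(783 - 0) mod 18 = 9, so t(783) = t(9) = 0.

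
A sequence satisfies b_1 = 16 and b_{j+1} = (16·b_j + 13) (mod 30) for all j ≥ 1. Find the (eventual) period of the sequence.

15

We have b_1 = 16,  b_2 = 29,  b_3 = 27,  b_4 = 25,  b_5 = 23,  b_6 = 21,  b_7 = 19,  b_8 = 17,  b_9 = 15,  b_{10} = 13,  b_{11} = 11,  b_{12} = 9,  b_{13} = 7,  b_{14} = 5,  b_{15} = 3,  b_{16} = 1,  b_{17} = 29.
Since b_{17} = b_2 = 29, the sequence is eventually periodic: after a pre-period of length 1 it cycles with period 15.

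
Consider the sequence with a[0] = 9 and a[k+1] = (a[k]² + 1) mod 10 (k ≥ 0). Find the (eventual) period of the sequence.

6

We have a[0] = 9; a[1] = 2; a[2] = 5; a[3] = 6; a[4] = 7; a[5] = 0; a[6] = 1; a[7] = 2.
Since a[7] = a[1] = 2, the sequence is eventually periodic: after a pre-period of length 1 it cycles with period 6.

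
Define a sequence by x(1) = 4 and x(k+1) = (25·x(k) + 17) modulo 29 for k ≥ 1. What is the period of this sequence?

Listing terms: x(1) = 4,  x(2) = 1,  x(3) = 13,  x(4) = 23,  x(5) = 12,  x(6) = 27,  x(7) = 25,  x(8) = 4.
Since x(8) = x(1) = 4, the sequence is periodic with period 7.

7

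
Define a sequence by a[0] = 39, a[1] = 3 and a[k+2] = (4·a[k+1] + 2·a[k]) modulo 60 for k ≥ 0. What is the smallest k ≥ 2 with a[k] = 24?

a[0] = 39, a[1] = 3, a[2] = 30, a[3] = 6, a[4] = 24, a[5] = 48, a[6] = 0, a[7] = 36, a[8] = 24, a[9] = 48.
Since (a[8], a[9]) = (a[4], a[5]) = (24, 48) (two consecutive terms determine the rest), the sequence is eventually periodic: after a pre-period of length 4 it cycles with period 4.
The value 24 first appears (with k ≥ 2) at a[4].

4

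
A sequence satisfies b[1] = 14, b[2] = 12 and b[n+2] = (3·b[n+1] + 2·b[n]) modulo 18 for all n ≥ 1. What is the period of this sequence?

We have b[1] = 14, b[2] = 12, b[3] = 10, b[4] = 0, b[5] = 2, b[6] = 6, b[7] = 4, b[8] = 6, b[9] = 8, b[10] = 0, b[11] = 16, b[12] = 12, b[13] = 14, b[14] = 12.
The sequence repeats with period 12.

12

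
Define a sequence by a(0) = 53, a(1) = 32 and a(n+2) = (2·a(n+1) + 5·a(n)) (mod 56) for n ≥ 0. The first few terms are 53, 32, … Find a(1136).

29

We have a(0) = 53,  a(1) = 32,  a(2) = 49,  a(3) = 34,  a(4) = 33,  a(5) = 12,  a(6) = 21,  a(7) = 46,  a(8) = 29,  a(9) = 8,  a(10) = 49,  a(11) = 26,  a(12) = 17,  a(13) = 52,  a(14) = 21,  a(15) = 22,  a(16) = 37,  a(17) = 16,  a(18) = 49,  a(19) = 10,  a(20) = 41,  a(21) = 20,  a(22) = 21,  a(23) = 30,  a(24) = 53,  a(25) = 32.
The sequence repeats with period 24.
(1136 - 0) mod 24 = 8, so a(1136) = a(8) = 29.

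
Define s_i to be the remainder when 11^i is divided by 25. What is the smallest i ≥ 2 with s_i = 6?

3

Listing terms: s_1 = 11, s_2 = 21, s_3 = 6, s_4 = 16, s_5 = 1, s_6 = 11.
Since s_6 = s_1 = 11, the sequence is periodic with period 5.
The value 6 first appears (with i ≥ 2) at s_3.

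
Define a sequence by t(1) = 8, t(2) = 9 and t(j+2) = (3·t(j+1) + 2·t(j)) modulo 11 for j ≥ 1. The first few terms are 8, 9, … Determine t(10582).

9

Listing terms: t(1) = 8,  t(2) = 9,  t(3) = 10,  t(4) = 4,  t(5) = 10,  t(6) = 5,  t(7) = 2,  t(8) = 5,  t(9) = 8,  t(10) = 1,  t(11) = 8,  t(12) = 4,  t(13) = 6,  t(14) = 4,  t(15) = 2,  t(16) = 3,  t(17) = 2,  t(18) = 1,  t(19) = 7,  t(20) = 1,  t(21) = 6,  t(22) = 9,  t(23) = 6,  t(24) = 3,  t(25) = 10,  t(26) = 3,  t(27) = 7,  t(28) = 5,  t(29) = 7,  t(30) = 9,  t(31) = 8,  t(32) = 9.
Since (t(31), t(32)) = (t(1), t(2)) = (8, 9) (two consecutive terms determine the rest), the sequence is periodic with period 30.
So t(10582) = t(1 + ((10582-1) mod 30)) = t(22) = 9.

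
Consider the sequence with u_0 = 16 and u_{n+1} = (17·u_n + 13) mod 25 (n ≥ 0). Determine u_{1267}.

Listing terms: u_0 = 16; u_1 = 10; u_2 = 8; u_3 = 24; u_4 = 21; u_5 = 20; u_6 = 3; u_7 = 14; u_8 = 1; u_9 = 5; u_{10} = 23; u_{11} = 4; u_{12} = 6; u_{13} = 15; u_{14} = 18; u_{15} = 19; u_{16} = 11; u_{17} = 0; u_{18} = 13; u_{19} = 9; u_{20} = 16.
The sequence repeats with period 20.
So u_{1267} = u_{0 + ((1267-0) mod 20)} = u_7 = 14.

14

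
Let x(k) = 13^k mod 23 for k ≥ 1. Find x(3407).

2

Computing terms: x(1) = 13; x(2) = 8; x(3) = 12; x(4) = 18; x(5) = 4; x(6) = 6; x(7) = 9; x(8) = 2; x(9) = 3; x(10) = 16; x(11) = 1; x(12) = 13.
The sequence repeats with period 11.
So x(3407) = x(1 + ((3407-1) mod 11)) = x(8) = 2.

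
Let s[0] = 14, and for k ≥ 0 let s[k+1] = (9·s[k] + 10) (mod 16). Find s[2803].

12

s[0] = 14,  s[1] = 8,  s[2] = 2,  s[3] = 12,  s[4] = 6,  s[5] = 0,  s[6] = 10,  s[7] = 4,  s[8] = 14.
The sequence repeats with period 8.
So s[2803] = s[0 + ((2803-0) mod 8)] = s[3] = 12.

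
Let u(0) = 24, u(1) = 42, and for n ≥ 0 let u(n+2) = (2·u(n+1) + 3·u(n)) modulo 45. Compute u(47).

u(0) = 24; u(1) = 42; u(2) = 21; u(3) = 33; u(4) = 39; u(5) = 42; u(6) = 21.
Since (u(5), u(6)) = (u(1), u(2)) = (42, 21) (two consecutive terms determine the rest), the sequence is eventually periodic: after a pre-period of length 1 it cycles with period 4.
For n ≥ 1, u(n) depends only on (n - 1) mod 4. (47 - 1) mod 4 = 2, so u(47) = u(3) = 33.

33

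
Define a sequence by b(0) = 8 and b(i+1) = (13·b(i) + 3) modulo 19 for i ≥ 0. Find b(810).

We have b(0) = 8,  b(1) = 12,  b(2) = 7,  b(3) = 18,  b(4) = 9,  b(5) = 6,  b(6) = 5,  b(7) = 11,  b(8) = 13,  b(9) = 1,  b(10) = 16,  b(11) = 2,  b(12) = 10,  b(13) = 0,  b(14) = 3,  b(15) = 4,  b(16) = 17,  b(17) = 15,  b(18) = 8.
The sequence repeats with period 18.
So b(810) = b(0 + ((810-0) mod 18)) = b(0) = 8.

8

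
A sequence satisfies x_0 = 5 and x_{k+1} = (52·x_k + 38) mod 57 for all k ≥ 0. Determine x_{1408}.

28

Computing terms: x_0 = 5,  x_1 = 13,  x_2 = 30,  x_3 = 2,  x_4 = 28,  x_5 = 12,  x_6 = 35,  x_7 = 34,  x_8 = 39,  x_9 = 14,  x_{10} = 25,  x_{11} = 27,  x_{12} = 17,  x_{13} = 10,  x_{14} = 45,  x_{15} = 41,  x_{16} = 4,  x_{17} = 18,  x_{18} = 5.
Since x_{18} = x_0 = 5, the sequence is periodic with period 18.
So x_{1408} = x_{0 + ((1408-0) mod 18)} = x_4 = 28.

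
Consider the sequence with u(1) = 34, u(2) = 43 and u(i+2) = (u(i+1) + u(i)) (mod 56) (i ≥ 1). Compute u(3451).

42

Computing terms: u(1) = 34,  u(2) = 43,  u(3) = 21,  u(4) = 8,  u(5) = 29,  u(6) = 37,  u(7) = 10,  u(8) = 47,  u(9) = 1,  u(10) = 48,  u(11) = 49,  u(12) = 41,  u(13) = 34,  u(14) = 19,  u(15) = 53,  u(16) = 16,  u(17) = 13,  u(18) = 29,  u(19) = 42,  u(20) = 15,  u(21) = 1,  u(22) = 16,  u(23) = 17,  u(24) = 33,  u(25) = 50,  u(26) = 27,  u(27) = 21,  u(28) = 48,  u(29) = 13,  u(30) = 5,  u(31) = 18,  u(32) = 23,  u(33) = 41,  u(34) = 8,  u(35) = 49,  u(36) = 1,  u(37) = 50,  u(38) = 51,  u(39) = 45,  u(40) = 40,  u(41) = 29,  u(42) = 13,  u(43) = 42,  u(44) = 55,  u(45) = 41,  u(46) = 40,  u(47) = 25,  u(48) = 9,  u(49) = 34,  u(50) = 43.
The sequence repeats with period 48.
So u(3451) = u(1 + ((3451-1) mod 48)) = u(43) = 42.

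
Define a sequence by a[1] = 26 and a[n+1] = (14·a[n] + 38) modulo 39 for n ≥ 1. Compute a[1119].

a[1] = 26, a[2] = 12, a[3] = 11, a[4] = 36, a[5] = 35, a[6] = 21, a[7] = 20, a[8] = 6, a[9] = 5, a[10] = 30, a[11] = 29, a[12] = 15, a[13] = 14, a[14] = 0, a[15] = 38, a[16] = 24, a[17] = 23, a[18] = 9, a[19] = 8, a[20] = 33, a[21] = 32, a[22] = 18, a[23] = 17, a[24] = 3, a[25] = 2, a[26] = 27, a[27] = 26.
The sequence repeats with period 26.
(1119 - 1) mod 26 = 0, so a[1119] = a[1] = 26.

26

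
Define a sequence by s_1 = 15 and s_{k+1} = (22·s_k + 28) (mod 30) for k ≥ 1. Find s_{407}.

4

We have s_1 = 15, s_2 = 28, s_3 = 14, s_4 = 6, s_5 = 10, s_6 = 8, s_7 = 24, s_8 = 16, s_9 = 20, s_{10} = 18, s_{11} = 4, s_{12} = 26, s_{13} = 0, s_{14} = 28.
Since s_{14} = s_2 = 28, the sequence is eventually periodic: after a pre-period of length 1 it cycles with period 12.
For k ≥ 2, s_k depends only on (k - 2) mod 12. (407 - 2) mod 12 = 9, so s_{407} = s_{11} = 4.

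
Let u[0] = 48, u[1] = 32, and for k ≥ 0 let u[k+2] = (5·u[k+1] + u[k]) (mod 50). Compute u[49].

u[0] = 48; u[1] = 32; u[2] = 8; u[3] = 22; u[4] = 18; u[5] = 12; u[6] = 28; u[7] = 2; u[8] = 38; u[9] = 42; u[10] = 48; u[11] = 32.
The sequence repeats with period 10.
(49 - 0) mod 10 = 9, so u[49] = u[9] = 42.

42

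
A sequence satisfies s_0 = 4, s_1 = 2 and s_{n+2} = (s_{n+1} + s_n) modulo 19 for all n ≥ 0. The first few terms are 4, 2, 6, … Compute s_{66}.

17

We have s_0 = 4; s_1 = 2; s_2 = 6; s_3 = 8; s_4 = 14; s_5 = 3; s_6 = 17; s_7 = 1; s_8 = 18; s_9 = 0; s_{10} = 18; s_{11} = 18; s_{12} = 17; s_{13} = 16; s_{14} = 14; s_{15} = 11; s_{16} = 6; s_{17} = 17; s_{18} = 4; s_{19} = 2.
Since (s_{18}, s_{19}) = (s_0, s_1) = (4, 2) (two consecutive terms determine the rest), the sequence is periodic with period 18.
(66 - 0) mod 18 = 12, so s_{66} = s_{12} = 17.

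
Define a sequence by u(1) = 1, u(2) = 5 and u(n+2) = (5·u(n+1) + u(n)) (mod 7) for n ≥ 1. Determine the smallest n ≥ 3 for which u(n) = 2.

4

Computing terms: u(1) = 1; u(2) = 5; u(3) = 5; u(4) = 2; u(5) = 1; u(6) = 0; u(7) = 1; u(8) = 5.
Since (u(7), u(8)) = (u(1), u(2)) = (1, 5) (two consecutive terms determine the rest), the sequence is periodic with period 6.
The value 2 first appears (with n ≥ 3) at u(4).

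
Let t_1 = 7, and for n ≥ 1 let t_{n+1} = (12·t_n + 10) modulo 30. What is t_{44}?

Listing terms: t_1 = 7,  t_2 = 4,  t_3 = 28,  t_4 = 16,  t_5 = 22,  t_6 = 4.
Since t_6 = t_2 = 4, the sequence is eventually periodic: after a pre-period of length 1 it cycles with period 4.
For n ≥ 2, t_n depends only on (n - 2) mod 4. (44 - 2) mod 4 = 2, so t_{44} = t_4 = 16.

16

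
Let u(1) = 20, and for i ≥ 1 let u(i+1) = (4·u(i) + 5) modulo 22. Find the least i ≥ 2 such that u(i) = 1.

We have u(1) = 20; u(2) = 19; u(3) = 15; u(4) = 21; u(5) = 1; u(6) = 9; u(7) = 19.
Since u(7) = u(2) = 19, the sequence is eventually periodic: after a pre-period of length 1 it cycles with period 5.
The value 1 first appears (with i ≥ 2) at u(5).

5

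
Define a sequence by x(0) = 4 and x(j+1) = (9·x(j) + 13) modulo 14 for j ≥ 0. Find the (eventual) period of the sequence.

x(0) = 4, x(1) = 7, x(2) = 6, x(3) = 11, x(4) = 0, x(5) = 13, x(6) = 4.
Since x(6) = x(0) = 4, the sequence is periodic with period 6.

6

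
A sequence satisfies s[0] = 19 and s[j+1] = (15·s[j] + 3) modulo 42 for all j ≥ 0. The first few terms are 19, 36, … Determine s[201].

6

s[0] = 19; s[1] = 36; s[2] = 39; s[3] = 0; s[4] = 3; s[5] = 6; s[6] = 9; s[7] = 12; s[8] = 15; s[9] = 18; s[10] = 21; s[11] = 24; s[12] = 27; s[13] = 30; s[14] = 33; s[15] = 36.
Since s[15] = s[1] = 36, the sequence is eventually periodic: after a pre-period of length 1 it cycles with period 14.
For j ≥ 1, s[j] depends only on (j - 1) mod 14. (201 - 1) mod 14 = 4, so s[201] = s[5] = 6.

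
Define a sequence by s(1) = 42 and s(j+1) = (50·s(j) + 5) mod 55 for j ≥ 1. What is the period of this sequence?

Computing terms: s(1) = 42, s(2) = 15, s(3) = 40, s(4) = 25, s(5) = 45, s(6) = 0, s(7) = 5, s(8) = 35, s(9) = 50, s(10) = 30, s(11) = 20, s(12) = 15.
Since s(12) = s(2) = 15, the sequence is eventually periodic: after a pre-period of length 1 it cycles with period 10.

10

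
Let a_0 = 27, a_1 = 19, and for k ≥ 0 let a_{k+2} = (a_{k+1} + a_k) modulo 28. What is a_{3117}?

13

We have a_0 = 27,  a_1 = 19,  a_2 = 18,  a_3 = 9,  a_4 = 27,  a_5 = 8,  a_6 = 7,  a_7 = 15,  a_8 = 22,  a_9 = 9,  a_{10} = 3,  a_{11} = 12,  a_{12} = 15,  a_{13} = 27,  a_{14} = 14,  a_{15} = 13,  a_{16} = 27,  a_{17} = 12,  a_{18} = 11,  a_{19} = 23,  a_{20} = 6,  a_{21} = 1,  a_{22} = 7,  a_{23} = 8,  a_{24} = 15,  a_{25} = 23,  a_{26} = 10,  a_{27} = 5,  a_{28} = 15,  a_{29} = 20,  a_{30} = 7,  a_{31} = 27,  a_{32} = 6,  a_{33} = 5,  a_{34} = 11,  a_{35} = 16,  a_{36} = 27,  a_{37} = 15,  a_{38} = 14,  a_{39} = 1,  a_{40} = 15,  a_{41} = 16,  a_{42} = 3,  a_{43} = 19,  a_{44} = 22,  a_{45} = 13,  a_{46} = 7,  a_{47} = 20,  a_{48} = 27,  a_{49} = 19.
The sequence repeats with period 48.
(3117 - 0) mod 48 = 45, so a_{3117} = a_{45} = 13.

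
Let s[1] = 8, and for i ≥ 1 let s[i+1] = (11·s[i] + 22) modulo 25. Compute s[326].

Computing terms: s[1] = 8, s[2] = 10, s[3] = 7, s[4] = 24, s[5] = 11, s[6] = 18, s[7] = 20, s[8] = 17, s[9] = 9, s[10] = 21, s[11] = 3, s[12] = 5, s[13] = 2, s[14] = 19, s[15] = 6, s[16] = 13, s[17] = 15, s[18] = 12, s[19] = 4, s[20] = 16, s[21] = 23, s[22] = 0, s[23] = 22, s[24] = 14, s[25] = 1, s[26] = 8.
Since s[26] = s[1] = 8, the sequence is periodic with period 25.
(326 - 1) mod 25 = 0, so s[326] = s[1] = 8.

8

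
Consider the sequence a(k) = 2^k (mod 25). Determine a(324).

16

Listing terms: a(0) = 1,  a(1) = 2,  a(2) = 4,  a(3) = 8,  a(4) = 16,  a(5) = 7,  a(6) = 14,  a(7) = 3,  a(8) = 6,  a(9) = 12,  a(10) = 24,  a(11) = 23,  a(12) = 21,  a(13) = 17,  a(14) = 9,  a(15) = 18,  a(16) = 11,  a(17) = 22,  a(18) = 19,  a(19) = 13,  a(20) = 1.
The sequence repeats with period 20.
(324 - 0) mod 20 = 4, so a(324) = a(4) = 16.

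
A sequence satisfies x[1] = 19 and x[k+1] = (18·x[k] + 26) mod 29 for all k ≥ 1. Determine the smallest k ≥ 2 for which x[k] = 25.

We have x[1] = 19; x[2] = 20; x[3] = 9; x[4] = 14; x[5] = 17; x[6] = 13; x[7] = 28; x[8] = 8; x[9] = 25; x[10] = 12; x[11] = 10; x[12] = 3; x[13] = 22; x[14] = 16; x[15] = 24; x[16] = 23; x[17] = 5; x[18] = 0; x[19] = 26; x[20] = 1; x[21] = 15; x[22] = 6; x[23] = 18; x[24] = 2; x[25] = 4; x[26] = 11; x[27] = 21; x[28] = 27; x[29] = 19.
Since x[29] = x[1] = 19, the sequence is periodic with period 28.
The value 25 first appears (with k ≥ 2) at x[9].

9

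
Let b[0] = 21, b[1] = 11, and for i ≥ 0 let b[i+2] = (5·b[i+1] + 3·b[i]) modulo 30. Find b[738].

Listing terms: b[0] = 21; b[1] = 11; b[2] = 28; b[3] = 23; b[4] = 19; b[5] = 14; b[6] = 7; b[7] = 17; b[8] = 16; b[9] = 11; b[10] = 13; b[11] = 8; b[12] = 19; b[13] = 29; b[14] = 22; b[15] = 17; b[16] = 1; b[17] = 26; b[18] = 13; b[19] = 23; b[20] = 4; b[21] = 29; b[22] = 7; b[23] = 2; b[24] = 1; b[25] = 11; b[26] = 28.
Since (b[25], b[26]) = (b[1], b[2]) = (11, 28) (two consecutive terms determine the rest), the sequence is eventually periodic: after a pre-period of length 1 it cycles with period 24.
For i ≥ 1, b[i] depends only on (i - 1) mod 24. (738 - 1) mod 24 = 17, so b[738] = b[18] = 13.

13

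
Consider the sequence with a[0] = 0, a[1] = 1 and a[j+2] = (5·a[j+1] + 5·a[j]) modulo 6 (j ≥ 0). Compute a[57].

We have a[0] = 0, a[1] = 1, a[2] = 5, a[3] = 0, a[4] = 1.
Since (a[3], a[4]) = (a[0], a[1]) = (0, 1) (two consecutive terms determine the rest), the sequence is periodic with period 3.
(57 - 0) mod 3 = 0, so a[57] = a[0] = 0.

0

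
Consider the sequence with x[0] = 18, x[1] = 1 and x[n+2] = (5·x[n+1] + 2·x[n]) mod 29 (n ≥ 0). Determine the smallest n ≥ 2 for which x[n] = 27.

Listing terms: x[0] = 18,  x[1] = 1,  x[2] = 12,  x[3] = 4,  x[4] = 15,  x[5] = 25,  x[6] = 10,  x[7] = 13,  x[8] = 27,  x[9] = 16,  x[10] = 18,  x[11] = 6,  x[12] = 8,  x[13] = 23,  x[14] = 15,  x[15] = 5,  x[16] = 26,  x[17] = 24,  x[18] = 27,  x[19] = 9,  x[20] = 12,  x[21] = 20,  x[22] = 8,  x[23] = 22,  x[24] = 10,  x[25] = 7,  x[26] = 26,  x[27] = 28,  x[28] = 18,  x[29] = 1.
Since (x[28], x[29]) = (x[0], x[1]) = (18, 1) (two consecutive terms determine the rest), the sequence is periodic with period 28.
The value 27 first appears (with n ≥ 2) at x[8].

8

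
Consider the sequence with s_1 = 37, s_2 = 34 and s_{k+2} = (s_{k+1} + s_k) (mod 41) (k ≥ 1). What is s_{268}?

s_1 = 37, s_2 = 34, s_3 = 30, s_4 = 23, s_5 = 12, s_6 = 35, s_7 = 6, s_8 = 0, s_9 = 6, s_{10} = 6, s_{11} = 12, s_{12} = 18, s_{13} = 30, s_{14} = 7, s_{15} = 37, s_{16} = 3, s_{17} = 40, s_{18} = 2, s_{19} = 1, s_{20} = 3, s_{21} = 4, s_{22} = 7, s_{23} = 11, s_{24} = 18, s_{25} = 29, s_{26} = 6, s_{27} = 35, s_{28} = 0, s_{29} = 35, s_{30} = 35, s_{31} = 29, s_{32} = 23, s_{33} = 11, s_{34} = 34, s_{35} = 4, s_{36} = 38, s_{37} = 1, s_{38} = 39, s_{39} = 40, s_{40} = 38, s_{41} = 37, s_{42} = 34.
Since (s_{41}, s_{42}) = (s_1, s_2) = (37, 34) (two consecutive terms determine the rest), the sequence is periodic with period 40.
So s_{268} = s_{1 + ((268-1) mod 40)} = s_{28} = 0.

0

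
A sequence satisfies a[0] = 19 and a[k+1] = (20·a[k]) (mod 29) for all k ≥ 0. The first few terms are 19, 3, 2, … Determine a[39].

Listing terms: a[0] = 19,  a[1] = 3,  a[2] = 2,  a[3] = 11,  a[4] = 17,  a[5] = 21,  a[6] = 14,  a[7] = 19.
Since a[7] = a[0] = 19, the sequence is periodic with period 7.
(39 - 0) mod 7 = 4, so a[39] = a[4] = 17.

17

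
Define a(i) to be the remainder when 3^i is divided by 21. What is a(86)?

a(1) = 3; a(2) = 9; a(3) = 6; a(4) = 18; a(5) = 12; a(6) = 15; a(7) = 3.
The sequence repeats with period 6.
(86 - 1) mod 6 = 1, so a(86) = a(2) = 9.

9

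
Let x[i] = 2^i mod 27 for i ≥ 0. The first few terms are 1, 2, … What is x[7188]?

10

Listing terms: x[0] = 1,  x[1] = 2,  x[2] = 4,  x[3] = 8,  x[4] = 16,  x[5] = 5,  x[6] = 10,  x[7] = 20,  x[8] = 13,  x[9] = 26,  x[10] = 25,  x[11] = 23,  x[12] = 19,  x[13] = 11,  x[14] = 22,  x[15] = 17,  x[16] = 7,  x[17] = 14,  x[18] = 1.
Since x[18] = x[0] = 1, the sequence is periodic with period 18.
So x[7188] = x[0 + ((7188-0) mod 18)] = x[6] = 10.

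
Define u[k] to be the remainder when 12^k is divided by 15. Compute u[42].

9

Computing terms: u[1] = 12, u[2] = 9, u[3] = 3, u[4] = 6, u[5] = 12.
Since u[5] = u[1] = 12, the sequence is periodic with period 4.
So u[42] = u[1 + ((42-1) mod 4)] = u[2] = 9.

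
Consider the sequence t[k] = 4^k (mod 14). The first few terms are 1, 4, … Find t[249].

We have t[0] = 1, t[1] = 4, t[2] = 2, t[3] = 8, t[4] = 4.
Since t[4] = t[1] = 4, the sequence is eventually periodic: after a pre-period of length 1 it cycles with period 3.
For k ≥ 1, t[k] depends only on (k - 1) mod 3. (249 - 1) mod 3 = 2, so t[249] = t[3] = 8.

8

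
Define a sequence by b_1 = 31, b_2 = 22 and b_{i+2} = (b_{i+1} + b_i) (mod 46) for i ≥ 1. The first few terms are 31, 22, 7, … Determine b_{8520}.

b_1 = 31, b_2 = 22, b_3 = 7, b_4 = 29, b_5 = 36, b_6 = 19, b_7 = 9, b_8 = 28, b_9 = 37, b_{10} = 19, b_{11} = 10, b_{12} = 29, b_{13} = 39, b_{14} = 22, b_{15} = 15, b_{16} = 37, b_{17} = 6, b_{18} = 43, b_{19} = 3, b_{20} = 0, b_{21} = 3, b_{22} = 3, b_{23} = 6, b_{24} = 9, b_{25} = 15, b_{26} = 24, b_{27} = 39, b_{28} = 17, b_{29} = 10, b_{30} = 27, b_{31} = 37, b_{32} = 18, b_{33} = 9, b_{34} = 27, b_{35} = 36, b_{36} = 17, b_{37} = 7, b_{38} = 24, b_{39} = 31, b_{40} = 9, b_{41} = 40, b_{42} = 3, b_{43} = 43, b_{44} = 0, b_{45} = 43, b_{46} = 43, b_{47} = 40, b_{48} = 37, b_{49} = 31, b_{50} = 22.
The sequence repeats with period 48.
So b_{8520} = b_{1 + ((8520-1) mod 48)} = b_{24} = 9.

9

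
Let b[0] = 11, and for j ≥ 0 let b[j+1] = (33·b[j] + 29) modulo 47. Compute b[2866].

23

Computing terms: b[0] = 11,  b[1] = 16,  b[2] = 40,  b[3] = 33,  b[4] = 37,  b[5] = 28,  b[6] = 13,  b[7] = 35,  b[8] = 9,  b[9] = 44,  b[10] = 24,  b[11] = 22,  b[12] = 3,  b[13] = 34,  b[14] = 23,  b[15] = 36,  b[16] = 42,  b[17] = 5,  b[18] = 6,  b[19] = 39,  b[20] = 0,  b[21] = 29,  b[22] = 46,  b[23] = 43,  b[24] = 38,  b[25] = 14,  b[26] = 21,  b[27] = 17,  b[28] = 26,  b[29] = 41,  b[30] = 19,  b[31] = 45,  b[32] = 10,  b[33] = 30,  b[34] = 32,  b[35] = 4,  b[36] = 20,  b[37] = 31,  b[38] = 18,  b[39] = 12,  b[40] = 2,  b[41] = 1,  b[42] = 15,  b[43] = 7,  b[44] = 25,  b[45] = 8,  b[46] = 11.
The sequence repeats with period 46.
So b[2866] = b[0 + ((2866-0) mod 46)] = b[14] = 23.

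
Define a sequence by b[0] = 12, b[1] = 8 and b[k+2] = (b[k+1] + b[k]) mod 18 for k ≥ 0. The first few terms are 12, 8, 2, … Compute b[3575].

14

b[0] = 12; b[1] = 8; b[2] = 2; b[3] = 10; b[4] = 12; b[5] = 4; b[6] = 16; b[7] = 2; b[8] = 0; b[9] = 2; b[10] = 2; b[11] = 4; b[12] = 6; b[13] = 10; b[14] = 16; b[15] = 8; b[16] = 6; b[17] = 14; b[18] = 2; b[19] = 16; b[20] = 0; b[21] = 16; b[22] = 16; b[23] = 14; b[24] = 12; b[25] = 8.
The sequence repeats with period 24.
So b[3575] = b[0 + ((3575-0) mod 24)] = b[23] = 14.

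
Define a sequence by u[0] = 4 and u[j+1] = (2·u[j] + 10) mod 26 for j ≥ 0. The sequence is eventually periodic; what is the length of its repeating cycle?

Listing terms: u[0] = 4; u[1] = 18; u[2] = 20; u[3] = 24; u[4] = 6; u[5] = 22; u[6] = 2; u[7] = 14; u[8] = 12; u[9] = 8; u[10] = 0; u[11] = 10; u[12] = 4.
The sequence repeats with period 12.

12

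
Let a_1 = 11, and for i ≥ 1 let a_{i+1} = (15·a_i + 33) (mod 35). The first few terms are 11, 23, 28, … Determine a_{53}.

Listing terms: a_1 = 11; a_2 = 23; a_3 = 28; a_4 = 33; a_5 = 3; a_6 = 8; a_7 = 13; a_8 = 18; a_9 = 23.
Since a_9 = a_2 = 23, the sequence is eventually periodic: after a pre-period of length 1 it cycles with period 7.
For i ≥ 2, a_i depends only on (i - 2) mod 7. (53 - 2) mod 7 = 2, so a_{53} = a_4 = 33.

33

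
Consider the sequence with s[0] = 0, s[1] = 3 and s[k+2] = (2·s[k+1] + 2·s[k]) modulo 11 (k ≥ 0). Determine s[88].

4

Listing terms: s[0] = 0, s[1] = 3, s[2] = 6, s[3] = 7, s[4] = 4, s[5] = 0, s[6] = 8, s[7] = 5, s[8] = 4, s[9] = 7, s[10] = 0, s[11] = 3.
Since (s[10], s[11]) = (s[0], s[1]) = (0, 3) (two consecutive terms determine the rest), the sequence is periodic with period 10.
(88 - 0) mod 10 = 8, so s[88] = s[8] = 4.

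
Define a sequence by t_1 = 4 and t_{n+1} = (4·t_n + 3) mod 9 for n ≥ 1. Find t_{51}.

We have t_1 = 4,  t_2 = 1,  t_3 = 7,  t_4 = 4.
Since t_4 = t_1 = 4, the sequence is periodic with period 3.
So t_{51} = t_{1 + ((51-1) mod 3)} = t_3 = 7.

7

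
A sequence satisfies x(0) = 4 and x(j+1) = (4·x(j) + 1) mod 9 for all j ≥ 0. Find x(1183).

2

We have x(0) = 4,  x(1) = 8,  x(2) = 6,  x(3) = 7,  x(4) = 2,  x(5) = 0,  x(6) = 1,  x(7) = 5,  x(8) = 3,  x(9) = 4.
The sequence repeats with period 9.
So x(1183) = x(0 + ((1183-0) mod 9)) = x(4) = 2.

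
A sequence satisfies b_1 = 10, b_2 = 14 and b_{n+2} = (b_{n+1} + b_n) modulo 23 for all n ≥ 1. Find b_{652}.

8

Computing terms: b_1 = 10; b_2 = 14; b_3 = 1; b_4 = 15; b_5 = 16; b_6 = 8; b_7 = 1; b_8 = 9; b_9 = 10; b_{10} = 19; b_{11} = 6; b_{12} = 2; b_{13} = 8; b_{14} = 10; b_{15} = 18; b_{16} = 5; b_{17} = 0; b_{18} = 5; b_{19} = 5; b_{20} = 10; b_{21} = 15; b_{22} = 2; b_{23} = 17; b_{24} = 19; b_{25} = 13; b_{26} = 9; b_{27} = 22; b_{28} = 8; b_{29} = 7; b_{30} = 15; b_{31} = 22; b_{32} = 14; b_{33} = 13; b_{34} = 4; b_{35} = 17; b_{36} = 21; b_{37} = 15; b_{38} = 13; b_{39} = 5; b_{40} = 18; b_{41} = 0; b_{42} = 18; b_{43} = 18; b_{44} = 13; b_{45} = 8; b_{46} = 21; b_{47} = 6; b_{48} = 4; b_{49} = 10; b_{50} = 14.
Since (b_{49}, b_{50}) = (b_1, b_2) = (10, 14) (two consecutive terms determine the rest), the sequence is periodic with period 48.
So b_{652} = b_{1 + ((652-1) mod 48)} = b_{28} = 8.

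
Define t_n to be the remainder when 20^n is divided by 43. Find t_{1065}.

Computing terms: t_0 = 1; t_1 = 20; t_2 = 13; t_3 = 2; t_4 = 40; t_5 = 26; t_6 = 4; t_7 = 37; t_8 = 9; t_9 = 8; t_{10} = 31; t_{11} = 18; t_{12} = 16; t_{13} = 19; t_{14} = 36; t_{15} = 32; t_{16} = 38; t_{17} = 29; t_{18} = 21; t_{19} = 33; t_{20} = 15; t_{21} = 42; t_{22} = 23; t_{23} = 30; t_{24} = 41; t_{25} = 3; t_{26} = 17; t_{27} = 39; t_{28} = 6; t_{29} = 34; t_{30} = 35; t_{31} = 12; t_{32} = 25; t_{33} = 27; t_{34} = 24; t_{35} = 7; t_{36} = 11; t_{37} = 5; t_{38} = 14; t_{39} = 22; t_{40} = 10; t_{41} = 28; t_{42} = 1.
Since t_{42} = t_0 = 1, the sequence is periodic with period 42.
So t_{1065} = t_{0 + ((1065-0) mod 42)} = t_{15} = 32.

32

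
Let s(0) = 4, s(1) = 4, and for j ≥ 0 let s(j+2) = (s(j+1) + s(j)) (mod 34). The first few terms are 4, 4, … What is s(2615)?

2

We have s(0) = 4; s(1) = 4; s(2) = 8; s(3) = 12; s(4) = 20; s(5) = 32; s(6) = 18; s(7) = 16; s(8) = 0; s(9) = 16; s(10) = 16; s(11) = 32; s(12) = 14; s(13) = 12; s(14) = 26; s(15) = 4; s(16) = 30; s(17) = 0; s(18) = 30; s(19) = 30; s(20) = 26; s(21) = 22; s(22) = 14; s(23) = 2; s(24) = 16; s(25) = 18; s(26) = 0; s(27) = 18; s(28) = 18; s(29) = 2; s(30) = 20; s(31) = 22; s(32) = 8; s(33) = 30; s(34) = 4; s(35) = 0; s(36) = 4; s(37) = 4.
The sequence repeats with period 36.
(2615 - 0) mod 36 = 23, so s(2615) = s(23) = 2.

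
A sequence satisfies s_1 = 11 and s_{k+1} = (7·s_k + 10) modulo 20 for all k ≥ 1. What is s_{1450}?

Listing terms: s_1 = 11,  s_2 = 7,  s_3 = 19,  s_4 = 3,  s_5 = 11.
The sequence repeats with period 4.
So s_{1450} = s_{1 + ((1450-1) mod 4)} = s_2 = 7.

7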